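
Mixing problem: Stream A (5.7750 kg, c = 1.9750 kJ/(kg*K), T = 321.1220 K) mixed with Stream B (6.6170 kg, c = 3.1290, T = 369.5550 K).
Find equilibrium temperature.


num = 11314.0830
den = 32.1102
Tf = 352.3515 K

352.3515 K


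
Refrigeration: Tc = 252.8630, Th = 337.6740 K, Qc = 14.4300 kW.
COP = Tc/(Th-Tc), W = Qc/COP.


COP = 252.8630 / 84.8110 = 2.9815
W = 14.4300 / 2.9815 = 4.8399 kW

COP = 2.9815, W = 4.8399 kW


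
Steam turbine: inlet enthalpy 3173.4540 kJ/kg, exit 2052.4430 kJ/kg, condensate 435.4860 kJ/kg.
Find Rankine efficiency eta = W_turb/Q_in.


W = 1121.0110 kJ/kg
Q_in = 2737.9680 kJ/kg
eta = 0.4094 = 40.9432%

eta = 40.9432%


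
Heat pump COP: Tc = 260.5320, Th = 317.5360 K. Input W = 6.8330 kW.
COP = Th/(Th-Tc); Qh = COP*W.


COP = 317.5360 / 57.0040 = 5.5704
Qh = 5.5704 * 6.8330 = 38.0627 kW

COP = 5.5704, Qh = 38.0627 kW


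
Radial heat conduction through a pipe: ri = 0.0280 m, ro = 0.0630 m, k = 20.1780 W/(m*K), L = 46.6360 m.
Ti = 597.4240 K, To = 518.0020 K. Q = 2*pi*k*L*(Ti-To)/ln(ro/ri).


dT = 79.4220 K
ln(ro/ri) = 0.8109
Q = 2*pi*20.1780*46.6360*79.4220 / 0.8109 = 579077.4001 W

579077.4001 W


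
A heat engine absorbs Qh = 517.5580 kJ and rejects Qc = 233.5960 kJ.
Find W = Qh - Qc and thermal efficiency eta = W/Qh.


W = 517.5580 - 233.5960 = 283.9620 kJ
eta = 283.9620 / 517.5580 = 0.5487 = 54.8657%

W = 283.9620 kJ, eta = 54.8657%


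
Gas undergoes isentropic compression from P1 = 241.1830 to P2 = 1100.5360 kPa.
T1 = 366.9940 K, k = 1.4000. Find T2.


(k-1)/k = 0.2857
(P2/P1)^exp = 1.5430
T2 = 366.9940 * 1.5430 = 566.2631 K

566.2631 K


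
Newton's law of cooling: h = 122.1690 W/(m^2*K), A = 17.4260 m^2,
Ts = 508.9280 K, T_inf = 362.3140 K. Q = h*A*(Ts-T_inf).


dT = 146.6140 K
Q = 122.1690 * 17.4260 * 146.6140 = 312129.0362 W

312129.0362 W


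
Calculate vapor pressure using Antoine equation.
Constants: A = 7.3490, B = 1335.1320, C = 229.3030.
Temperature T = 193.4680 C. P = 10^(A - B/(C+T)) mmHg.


C+T = 422.7710
B/(C+T) = 3.1581
log10(P) = 7.3490 - 3.1581 = 4.1909
P = 10^4.1909 = 15522.0793 mmHg

15522.0793 mmHg


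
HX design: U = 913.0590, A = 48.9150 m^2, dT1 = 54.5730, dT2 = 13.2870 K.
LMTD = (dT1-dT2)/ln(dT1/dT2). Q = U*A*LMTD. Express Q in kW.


LMTD = 29.2238 K
Q = 913.0590 * 48.9150 * 29.2238 = 1305201.0849 W = 1305.2011 kW

1305.2011 kW


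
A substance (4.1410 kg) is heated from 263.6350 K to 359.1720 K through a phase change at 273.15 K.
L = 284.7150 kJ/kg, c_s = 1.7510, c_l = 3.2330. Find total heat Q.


Q1 (sensible, solid) = 4.1410 * 1.7510 * 9.5150 = 68.9922 kJ
Q2 (latent) = 4.1410 * 284.7150 = 1179.0048 kJ
Q3 (sensible, liquid) = 4.1410 * 3.2330 * 86.0220 = 1151.6499 kJ
Q_total = 2399.6469 kJ

2399.6469 kJ


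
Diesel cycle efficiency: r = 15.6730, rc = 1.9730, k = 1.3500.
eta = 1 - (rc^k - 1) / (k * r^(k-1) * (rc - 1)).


r^(k-1) = 2.6200
rc^k = 2.5028
eta = 0.5633 = 56.3340%

56.3340%


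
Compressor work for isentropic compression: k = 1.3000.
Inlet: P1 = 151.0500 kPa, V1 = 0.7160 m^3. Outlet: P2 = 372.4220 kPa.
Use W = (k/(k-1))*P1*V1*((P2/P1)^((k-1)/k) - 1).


(k-1)/k = 0.2308
(P2/P1)^exp = 1.2315
W = 4.3333 * 151.0500 * 0.7160 * (1.2315 - 1) = 108.5041 kJ

108.5041 kJ


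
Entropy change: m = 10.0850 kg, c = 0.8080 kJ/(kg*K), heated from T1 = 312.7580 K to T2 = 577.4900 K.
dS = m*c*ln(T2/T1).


T2/T1 = 1.8464
ln(T2/T1) = 0.6133
dS = 10.0850 * 0.8080 * 0.6133 = 4.9973 kJ/K

4.9973 kJ/K


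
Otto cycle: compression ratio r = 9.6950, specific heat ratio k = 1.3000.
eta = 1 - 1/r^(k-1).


r^(k-1) = 1.9768
eta = 1 - 1/1.9768 = 0.4941 = 49.4134%

49.4134%


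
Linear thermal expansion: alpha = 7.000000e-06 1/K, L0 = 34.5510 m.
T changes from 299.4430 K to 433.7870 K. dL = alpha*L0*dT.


dT = 134.3440 K
dL = 7.000000e-06 * 34.5510 * 134.3440 = 0.032492 m
L_final = 34.583492 m

dL = 0.032492 m


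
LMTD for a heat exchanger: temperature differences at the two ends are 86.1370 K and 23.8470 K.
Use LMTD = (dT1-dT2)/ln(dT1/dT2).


dT1/dT2 = 3.6121
ln(dT1/dT2) = 1.2843
LMTD = 62.2900 / 1.2843 = 48.5019 K

48.5019 K


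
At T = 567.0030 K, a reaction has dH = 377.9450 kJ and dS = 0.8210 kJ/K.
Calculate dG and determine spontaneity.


T*dS = 567.0030 * 0.8210 = 465.5095 kJ
dG = 377.9450 - 465.5095 = -87.5645 kJ (spontaneous)

dG = -87.5645 kJ, spontaneous


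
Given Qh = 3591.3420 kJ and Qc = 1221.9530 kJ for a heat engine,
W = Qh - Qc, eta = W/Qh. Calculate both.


W = 3591.3420 - 1221.9530 = 2369.3890 kJ
eta = 2369.3890 / 3591.3420 = 0.6598 = 65.9750%

W = 2369.3890 kJ, eta = 65.9750%


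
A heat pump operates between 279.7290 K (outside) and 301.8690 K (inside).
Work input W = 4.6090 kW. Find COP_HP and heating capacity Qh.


COP = 301.8690 / 22.1400 = 13.6346
Qh = 13.6346 * 4.6090 = 62.8417 kW

COP = 13.6346, Qh = 62.8417 kW


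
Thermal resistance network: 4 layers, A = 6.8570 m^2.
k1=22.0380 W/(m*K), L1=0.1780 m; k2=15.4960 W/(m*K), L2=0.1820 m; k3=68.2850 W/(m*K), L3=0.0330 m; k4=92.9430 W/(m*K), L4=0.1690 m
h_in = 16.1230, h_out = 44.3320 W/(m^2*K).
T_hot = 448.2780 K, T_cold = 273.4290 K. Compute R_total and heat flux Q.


R_conv_in = 1/(16.1230*6.8570) = 0.0090
R_1 = 0.1780/(22.0380*6.8570) = 0.0012
R_2 = 0.1820/(15.4960*6.8570) = 0.0017
R_3 = 0.0330/(68.2850*6.8570) = 7.0478e-05
R_4 = 0.1690/(92.9430*6.8570) = 0.0003
R_conv_out = 1/(44.3320*6.8570) = 0.0033
R_total = 0.0156 K/W
Q = 174.8490 / 0.0156 = 11236.1494 W

R_total = 0.0156 K/W, Q = 11236.1494 W


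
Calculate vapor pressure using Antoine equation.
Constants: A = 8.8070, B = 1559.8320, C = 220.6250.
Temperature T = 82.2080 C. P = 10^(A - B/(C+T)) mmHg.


C+T = 302.8330
B/(C+T) = 5.1508
log10(P) = 8.8070 - 5.1508 = 3.6562
P = 10^3.6562 = 4531.0694 mmHg

4531.0694 mmHg


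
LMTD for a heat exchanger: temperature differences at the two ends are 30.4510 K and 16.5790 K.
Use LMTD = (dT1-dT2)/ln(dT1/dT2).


dT1/dT2 = 1.8367
ln(dT1/dT2) = 0.6080
LMTD = 13.8720 / 0.6080 = 22.8165 K

22.8165 K


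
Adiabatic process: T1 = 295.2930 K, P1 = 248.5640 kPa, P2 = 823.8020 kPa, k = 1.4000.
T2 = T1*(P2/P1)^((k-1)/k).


(k-1)/k = 0.2857
(P2/P1)^exp = 1.4083
T2 = 295.2930 * 1.4083 = 415.8479 K

415.8479 K


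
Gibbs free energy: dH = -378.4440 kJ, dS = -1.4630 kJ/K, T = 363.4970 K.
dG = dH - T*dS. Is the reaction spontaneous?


T*dS = 363.4970 * -1.4630 = -531.7961 kJ
dG = -378.4440 + 531.7961 = 153.3521 kJ (non-spontaneous)

dG = 153.3521 kJ, non-spontaneous


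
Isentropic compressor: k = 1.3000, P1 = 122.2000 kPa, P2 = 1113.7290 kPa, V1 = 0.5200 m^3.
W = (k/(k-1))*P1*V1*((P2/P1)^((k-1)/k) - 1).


(k-1)/k = 0.2308
(P2/P1)^exp = 1.6652
W = 4.3333 * 122.2000 * 0.5200 * (1.6652 - 1) = 183.1727 kJ

183.1727 kJ


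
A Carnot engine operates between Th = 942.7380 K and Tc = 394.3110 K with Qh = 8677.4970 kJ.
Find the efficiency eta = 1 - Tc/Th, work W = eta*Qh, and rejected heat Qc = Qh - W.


eta = 1 - 394.3110/942.7380 = 0.5817
W = 0.5817 * 8677.4970 = 5048.0342 kJ
Qc = 8677.4970 - 5048.0342 = 3629.4628 kJ

eta = 58.1739%, W = 5048.0342 kJ, Qc = 3629.4628 kJ


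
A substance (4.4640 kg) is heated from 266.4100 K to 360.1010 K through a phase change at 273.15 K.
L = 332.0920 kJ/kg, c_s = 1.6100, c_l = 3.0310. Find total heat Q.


Q1 (sensible, solid) = 4.4640 * 1.6100 * 6.7400 = 48.4406 kJ
Q2 (latent) = 4.4640 * 332.0920 = 1482.4587 kJ
Q3 (sensible, liquid) = 4.4640 * 3.0310 * 86.9510 = 1176.4804 kJ
Q_total = 2707.3798 kJ

2707.3798 kJ


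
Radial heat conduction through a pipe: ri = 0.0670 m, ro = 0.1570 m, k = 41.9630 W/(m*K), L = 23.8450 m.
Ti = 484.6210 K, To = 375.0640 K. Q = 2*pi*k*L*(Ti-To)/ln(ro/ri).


dT = 109.5570 K
ln(ro/ri) = 0.8516
Q = 2*pi*41.9630*23.8450*109.5570 / 0.8516 = 808857.6130 W

808857.6130 W


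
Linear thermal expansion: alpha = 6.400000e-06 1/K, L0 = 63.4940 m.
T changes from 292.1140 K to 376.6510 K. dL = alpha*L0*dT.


dT = 84.5370 K
dL = 6.400000e-06 * 63.4940 * 84.5370 = 0.034353 m
L_final = 63.528353 m

dL = 0.034353 m


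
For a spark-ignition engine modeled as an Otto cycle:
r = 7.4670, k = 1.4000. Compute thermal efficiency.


r^(k-1) = 2.2349
eta = 1 - 1/2.2349 = 0.5526 = 55.2553%

55.2553%


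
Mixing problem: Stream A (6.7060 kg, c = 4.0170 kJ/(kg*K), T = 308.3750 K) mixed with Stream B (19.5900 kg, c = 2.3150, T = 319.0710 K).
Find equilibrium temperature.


num = 22777.1474
den = 72.2889
Tf = 315.0852 K

315.0852 K


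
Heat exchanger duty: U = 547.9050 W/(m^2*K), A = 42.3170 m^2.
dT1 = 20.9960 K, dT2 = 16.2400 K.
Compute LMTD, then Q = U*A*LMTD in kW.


LMTD = 18.5163 K
Q = 547.9050 * 42.3170 * 18.5163 = 429313.5724 W = 429.3136 kW

429.3136 kW


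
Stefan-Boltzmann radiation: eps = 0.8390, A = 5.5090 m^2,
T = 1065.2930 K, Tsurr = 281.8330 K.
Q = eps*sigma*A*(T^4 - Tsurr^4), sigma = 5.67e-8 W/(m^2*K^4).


T^4 = 1.2879e+12
Tsurr^4 = 6.3091e+09
Q = 0.8390 * 5.67e-8 * 5.5090 * 1.2816e+12 = 335862.3547 W

335862.3547 W


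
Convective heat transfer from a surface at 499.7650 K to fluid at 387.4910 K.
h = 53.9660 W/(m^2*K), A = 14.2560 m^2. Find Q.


dT = 112.2740 K
Q = 53.9660 * 14.2560 * 112.2740 = 86376.8001 W

86376.8001 W


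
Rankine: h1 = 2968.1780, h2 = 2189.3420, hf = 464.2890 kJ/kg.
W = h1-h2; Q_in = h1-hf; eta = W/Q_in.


W = 778.8360 kJ/kg
Q_in = 2503.8890 kJ/kg
eta = 0.3111 = 31.1051%

eta = 31.1051%


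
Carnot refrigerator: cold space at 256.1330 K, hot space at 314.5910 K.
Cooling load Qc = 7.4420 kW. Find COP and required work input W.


COP = 256.1330 / 58.4580 = 4.3815
W = 7.4420 / 4.3815 = 1.6985 kW

COP = 4.3815, W = 1.6985 kW


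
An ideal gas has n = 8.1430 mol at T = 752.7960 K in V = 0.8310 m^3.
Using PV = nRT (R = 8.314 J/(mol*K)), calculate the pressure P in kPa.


P = nRT/V = 8.1430 * 8.314 * 752.7960 / 0.8310
= 50964.9682 / 0.8310 = 61329.6850 Pa = 61.3297 kPa

61.3297 kPa


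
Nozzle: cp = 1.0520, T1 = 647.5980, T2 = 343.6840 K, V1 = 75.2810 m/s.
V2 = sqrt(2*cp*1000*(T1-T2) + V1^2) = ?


dT = 303.9140 K
2*cp*1000*dT = 639435.0560
V1^2 = 5667.2290
V2 = sqrt(645102.2850) = 803.1826 m/s

803.1826 m/s


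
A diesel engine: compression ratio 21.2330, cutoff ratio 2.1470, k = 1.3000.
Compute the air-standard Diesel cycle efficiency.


r^(k-1) = 2.5009
rc^k = 2.7001
eta = 0.5441 = 54.4103%

54.4103%


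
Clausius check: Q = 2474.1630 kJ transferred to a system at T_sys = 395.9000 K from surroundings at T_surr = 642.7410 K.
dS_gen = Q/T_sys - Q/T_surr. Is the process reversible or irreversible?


dS_sys = 2474.1630/395.9000 = 6.2495 kJ/K
dS_surr = -2474.1630/642.7410 = -3.8494 kJ/K
dS_gen = 6.2495 - 3.8494 = 2.4001 kJ/K (irreversible)

dS_gen = 2.4001 kJ/K, irreversible


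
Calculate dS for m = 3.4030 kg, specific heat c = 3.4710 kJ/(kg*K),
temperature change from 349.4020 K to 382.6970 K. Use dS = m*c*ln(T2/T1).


T2/T1 = 1.0953
ln(T2/T1) = 0.0910
dS = 3.4030 * 3.4710 * 0.0910 = 1.0751 kJ/K

1.0751 kJ/K


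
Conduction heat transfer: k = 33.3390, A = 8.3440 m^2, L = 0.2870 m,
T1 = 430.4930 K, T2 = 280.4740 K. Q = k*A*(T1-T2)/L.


dT = 150.0190 K
Q = 33.3390 * 8.3440 * 150.0190 / 0.2870 = 145408.9820 W

145408.9820 W


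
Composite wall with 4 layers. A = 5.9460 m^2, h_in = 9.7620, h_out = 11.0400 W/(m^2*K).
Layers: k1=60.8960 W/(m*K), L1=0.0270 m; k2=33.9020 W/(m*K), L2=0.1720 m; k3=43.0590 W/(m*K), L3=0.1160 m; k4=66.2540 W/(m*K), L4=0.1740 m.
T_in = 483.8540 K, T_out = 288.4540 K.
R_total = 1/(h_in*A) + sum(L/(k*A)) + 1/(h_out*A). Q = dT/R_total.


R_conv_in = 1/(9.7620*5.9460) = 0.0172
R_1 = 0.0270/(60.8960*5.9460) = 7.4568e-05
R_2 = 0.1720/(33.9020*5.9460) = 0.0009
R_3 = 0.1160/(43.0590*5.9460) = 0.0005
R_4 = 0.1740/(66.2540*5.9460) = 0.0004
R_conv_out = 1/(11.0400*5.9460) = 0.0152
R_total = 0.0343 K/W
Q = 195.4000 / 0.0343 = 5699.3920 W

R_total = 0.0343 K/W, Q = 5699.3920 W


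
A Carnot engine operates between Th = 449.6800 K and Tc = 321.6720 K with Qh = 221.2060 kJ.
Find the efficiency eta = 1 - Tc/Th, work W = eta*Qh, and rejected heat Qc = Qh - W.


eta = 1 - 321.6720/449.6800 = 0.2847
W = 0.2847 * 221.2060 = 62.9695 kJ
Qc = 221.2060 - 62.9695 = 158.2365 kJ

eta = 28.4665%, W = 62.9695 kJ, Qc = 158.2365 kJ


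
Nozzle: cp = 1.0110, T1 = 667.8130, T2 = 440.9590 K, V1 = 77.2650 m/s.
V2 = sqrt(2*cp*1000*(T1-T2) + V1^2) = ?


dT = 226.8540 K
2*cp*1000*dT = 458698.7880
V1^2 = 5969.8802
V2 = sqrt(464668.6682) = 681.6661 m/s

681.6661 m/s


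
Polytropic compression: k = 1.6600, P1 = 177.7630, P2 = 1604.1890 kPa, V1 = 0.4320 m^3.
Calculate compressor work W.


(k-1)/k = 0.3976
(P2/P1)^exp = 2.3981
W = 2.5152 * 177.7630 * 0.4320 * (2.3981 - 1) = 270.0355 kJ

270.0355 kJ


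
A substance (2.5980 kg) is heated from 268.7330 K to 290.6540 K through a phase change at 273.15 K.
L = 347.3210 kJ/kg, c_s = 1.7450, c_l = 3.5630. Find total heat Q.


Q1 (sensible, solid) = 2.5980 * 1.7450 * 4.4170 = 20.0245 kJ
Q2 (latent) = 2.5980 * 347.3210 = 902.3400 kJ
Q3 (sensible, liquid) = 2.5980 * 3.5630 * 17.5040 = 162.0288 kJ
Q_total = 1084.3933 kJ

1084.3933 kJ


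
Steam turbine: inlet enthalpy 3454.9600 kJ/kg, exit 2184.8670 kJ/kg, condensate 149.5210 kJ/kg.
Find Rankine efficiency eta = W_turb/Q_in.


W = 1270.0930 kJ/kg
Q_in = 3305.4390 kJ/kg
eta = 0.3842 = 38.4243%

eta = 38.4243%


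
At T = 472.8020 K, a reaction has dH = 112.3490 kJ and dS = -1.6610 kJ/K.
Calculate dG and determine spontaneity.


T*dS = 472.8020 * -1.6610 = -785.3241 kJ
dG = 112.3490 + 785.3241 = 897.6731 kJ (non-spontaneous)

dG = 897.6731 kJ, non-spontaneous


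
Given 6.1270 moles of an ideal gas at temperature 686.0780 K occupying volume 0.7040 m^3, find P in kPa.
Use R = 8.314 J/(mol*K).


P = nRT/V = 6.1270 * 8.314 * 686.0780 / 0.7040
= 34948.7296 / 0.7040 = 49643.0818 Pa = 49.6431 kPa

49.6431 kPa


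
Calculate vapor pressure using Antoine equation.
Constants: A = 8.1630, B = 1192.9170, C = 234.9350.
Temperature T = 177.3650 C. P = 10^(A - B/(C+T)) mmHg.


C+T = 412.3000
B/(C+T) = 2.8933
log10(P) = 8.1630 - 2.8933 = 5.2697
P = 10^5.2697 = 186070.3510 mmHg

186070.3510 mmHg


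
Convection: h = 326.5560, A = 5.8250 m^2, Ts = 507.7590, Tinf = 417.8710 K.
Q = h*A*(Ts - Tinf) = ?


dT = 89.8880 K
Q = 326.5560 * 5.8250 * 89.8880 = 170983.9379 W

170983.9379 W


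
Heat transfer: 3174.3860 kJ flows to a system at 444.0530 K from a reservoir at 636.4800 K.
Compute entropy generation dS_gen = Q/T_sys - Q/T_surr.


dS_sys = 3174.3860/444.0530 = 7.1487 kJ/K
dS_surr = -3174.3860/636.4800 = -4.9874 kJ/K
dS_gen = 7.1487 - 4.9874 = 2.1613 kJ/K (irreversible)

dS_gen = 2.1613 kJ/K, irreversible


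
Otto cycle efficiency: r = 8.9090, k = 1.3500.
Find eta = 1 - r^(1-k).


r^(k-1) = 2.1500
eta = 1 - 1/2.1500 = 0.5349 = 53.4886%

53.4886%


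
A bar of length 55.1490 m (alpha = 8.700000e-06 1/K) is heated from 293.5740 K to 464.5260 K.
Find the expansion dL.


dT = 170.9520 K
dL = 8.700000e-06 * 55.1490 * 170.9520 = 0.082022 m
L_final = 55.231022 m

dL = 0.082022 m


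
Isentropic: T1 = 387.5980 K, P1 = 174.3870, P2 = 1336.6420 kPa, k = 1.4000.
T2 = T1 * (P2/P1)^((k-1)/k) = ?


(k-1)/k = 0.2857
(P2/P1)^exp = 1.7894
T2 = 387.5980 * 1.7894 = 693.5793 K

693.5793 K


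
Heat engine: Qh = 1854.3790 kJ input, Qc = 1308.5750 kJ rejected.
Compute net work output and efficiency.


W = 1854.3790 - 1308.5750 = 545.8040 kJ
eta = 545.8040 / 1854.3790 = 0.2943 = 29.4332%

W = 545.8040 kJ, eta = 29.4332%


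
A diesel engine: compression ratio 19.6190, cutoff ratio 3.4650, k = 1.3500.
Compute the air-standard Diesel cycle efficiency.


r^(k-1) = 2.8342
rc^k = 5.3530
eta = 0.5385 = 53.8466%

53.8466%


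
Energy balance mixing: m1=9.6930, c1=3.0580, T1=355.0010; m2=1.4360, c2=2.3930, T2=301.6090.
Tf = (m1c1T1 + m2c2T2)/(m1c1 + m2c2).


num = 11559.0870
den = 33.0775
Tf = 349.4542 K

349.4542 K


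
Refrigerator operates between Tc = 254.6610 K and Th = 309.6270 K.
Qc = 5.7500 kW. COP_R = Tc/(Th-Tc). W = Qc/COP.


COP = 254.6610 / 54.9660 = 4.6331
W = 5.7500 / 4.6331 = 1.2411 kW

COP = 4.6331, W = 1.2411 kW


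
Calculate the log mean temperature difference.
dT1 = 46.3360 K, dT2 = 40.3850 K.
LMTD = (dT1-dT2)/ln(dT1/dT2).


dT1/dT2 = 1.1474
ln(dT1/dT2) = 0.1375
LMTD = 5.9510 / 0.1375 = 43.2924 K

43.2924 K


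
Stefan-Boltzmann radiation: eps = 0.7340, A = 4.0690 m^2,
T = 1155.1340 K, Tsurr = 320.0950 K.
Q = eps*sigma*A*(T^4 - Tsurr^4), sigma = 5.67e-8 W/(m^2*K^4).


T^4 = 1.7804e+12
Tsurr^4 = 1.0498e+10
Q = 0.7340 * 5.67e-8 * 4.0690 * 1.7700e+12 = 299728.4226 W

299728.4226 W


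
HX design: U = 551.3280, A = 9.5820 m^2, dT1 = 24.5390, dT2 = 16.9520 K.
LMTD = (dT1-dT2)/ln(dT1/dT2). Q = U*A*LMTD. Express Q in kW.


LMTD = 20.5122 K
Q = 551.3280 * 9.5820 * 20.5122 = 108362.2352 W = 108.3622 kW

108.3622 kW


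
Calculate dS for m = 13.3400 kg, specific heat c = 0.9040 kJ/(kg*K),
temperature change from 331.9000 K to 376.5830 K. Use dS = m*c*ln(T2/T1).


T2/T1 = 1.1346
ln(T2/T1) = 0.1263
dS = 13.3400 * 0.9040 * 0.1263 = 1.5232 kJ/K

1.5232 kJ/K


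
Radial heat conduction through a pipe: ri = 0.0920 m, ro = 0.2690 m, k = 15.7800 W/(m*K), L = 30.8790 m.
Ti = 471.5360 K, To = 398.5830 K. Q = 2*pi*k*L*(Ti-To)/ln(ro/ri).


dT = 72.9530 K
ln(ro/ri) = 1.0729
Q = 2*pi*15.7800*30.8790*72.9530 / 1.0729 = 208173.1794 W

208173.1794 W


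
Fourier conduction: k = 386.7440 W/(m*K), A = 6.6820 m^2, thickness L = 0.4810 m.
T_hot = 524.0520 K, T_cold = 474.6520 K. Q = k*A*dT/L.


dT = 49.4000 K
Q = 386.7440 * 6.6820 * 49.4000 / 0.4810 = 265406.7284 W

265406.7284 W


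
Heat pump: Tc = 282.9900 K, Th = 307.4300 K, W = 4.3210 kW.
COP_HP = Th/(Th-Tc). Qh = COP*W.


COP = 307.4300 / 24.4400 = 12.5790
Qh = 12.5790 * 4.3210 = 54.3537 kW

COP = 12.5790, Qh = 54.3537 kW


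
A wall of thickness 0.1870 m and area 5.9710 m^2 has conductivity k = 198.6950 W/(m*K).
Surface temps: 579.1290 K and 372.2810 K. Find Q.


dT = 206.8480 K
Q = 198.6950 * 5.9710 * 206.8480 / 0.1870 = 1312332.0317 W

1312332.0317 W


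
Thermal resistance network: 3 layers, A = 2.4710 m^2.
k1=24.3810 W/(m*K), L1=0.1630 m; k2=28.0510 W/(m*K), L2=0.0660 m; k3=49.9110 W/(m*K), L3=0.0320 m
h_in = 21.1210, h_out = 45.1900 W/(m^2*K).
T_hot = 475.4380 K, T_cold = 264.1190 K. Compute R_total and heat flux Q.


R_conv_in = 1/(21.1210*2.4710) = 0.0192
R_1 = 0.1630/(24.3810*2.4710) = 0.0027
R_2 = 0.0660/(28.0510*2.4710) = 0.0010
R_3 = 0.0320/(49.9110*2.4710) = 0.0003
R_conv_out = 1/(45.1900*2.4710) = 0.0090
R_total = 0.0320 K/W
Q = 211.3190 / 0.0320 = 6596.8305 W

R_total = 0.0320 K/W, Q = 6596.8305 W


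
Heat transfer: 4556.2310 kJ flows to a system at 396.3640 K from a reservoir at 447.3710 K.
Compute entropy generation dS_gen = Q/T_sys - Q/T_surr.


dS_sys = 4556.2310/396.3640 = 11.4951 kJ/K
dS_surr = -4556.2310/447.3710 = -10.1845 kJ/K
dS_gen = 11.4951 - 10.1845 = 1.3106 kJ/K (irreversible)

dS_gen = 1.3106 kJ/K, irreversible


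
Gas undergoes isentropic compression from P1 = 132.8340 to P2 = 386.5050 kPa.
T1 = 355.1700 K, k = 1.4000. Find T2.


(k-1)/k = 0.2857
(P2/P1)^exp = 1.3568
T2 = 355.1700 * 1.3568 = 481.9075 K

481.9075 K


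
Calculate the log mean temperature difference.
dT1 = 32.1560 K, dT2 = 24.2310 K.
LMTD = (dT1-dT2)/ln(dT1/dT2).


dT1/dT2 = 1.3271
ln(dT1/dT2) = 0.2830
LMTD = 7.9250 / 0.2830 = 28.0069 K

28.0069 K


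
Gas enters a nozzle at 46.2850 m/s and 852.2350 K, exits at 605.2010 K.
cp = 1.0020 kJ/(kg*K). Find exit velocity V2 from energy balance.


dT = 247.0340 K
2*cp*1000*dT = 495056.1360
V1^2 = 2142.3012
V2 = sqrt(497198.4372) = 705.1230 m/s

705.1230 m/s


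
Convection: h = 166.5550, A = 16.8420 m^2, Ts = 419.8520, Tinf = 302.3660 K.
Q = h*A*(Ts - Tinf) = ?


dT = 117.4860 K
Q = 166.5550 * 16.8420 * 117.4860 = 329562.2473 W

329562.2473 W


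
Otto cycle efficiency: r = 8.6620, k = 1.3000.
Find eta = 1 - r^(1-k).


r^(k-1) = 1.9111
eta = 1 - 1/1.9111 = 0.4767 = 47.6744%

47.6744%


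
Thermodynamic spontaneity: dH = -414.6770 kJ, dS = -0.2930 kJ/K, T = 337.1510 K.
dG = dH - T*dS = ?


T*dS = 337.1510 * -0.2930 = -98.7852 kJ
dG = -414.6770 + 98.7852 = -315.8918 kJ (spontaneous)

dG = -315.8918 kJ, spontaneous


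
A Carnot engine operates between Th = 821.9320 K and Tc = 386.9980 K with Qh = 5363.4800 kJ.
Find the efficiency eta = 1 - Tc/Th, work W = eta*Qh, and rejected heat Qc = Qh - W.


eta = 1 - 386.9980/821.9320 = 0.5292
W = 0.5292 * 5363.4800 = 2838.1421 kJ
Qc = 5363.4800 - 2838.1421 = 2525.3379 kJ

eta = 52.9161%, W = 2838.1421 kJ, Qc = 2525.3379 kJ


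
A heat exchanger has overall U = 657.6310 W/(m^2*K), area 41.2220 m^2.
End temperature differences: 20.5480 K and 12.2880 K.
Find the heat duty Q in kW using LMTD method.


LMTD = 16.0656 K
Q = 657.6310 * 41.2220 * 16.0656 = 435521.5225 W = 435.5215 kW

435.5215 kW


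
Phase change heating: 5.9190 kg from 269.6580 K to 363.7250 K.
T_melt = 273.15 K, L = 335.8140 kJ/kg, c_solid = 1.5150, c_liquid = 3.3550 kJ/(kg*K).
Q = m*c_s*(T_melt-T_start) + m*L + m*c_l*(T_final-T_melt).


Q1 (sensible, solid) = 5.9190 * 1.5150 * 3.4920 = 31.3138 kJ
Q2 (latent) = 5.9190 * 335.8140 = 1987.6831 kJ
Q3 (sensible, liquid) = 5.9190 * 3.3550 * 90.5750 = 1798.6605 kJ
Q_total = 3817.6574 kJ

3817.6574 kJ


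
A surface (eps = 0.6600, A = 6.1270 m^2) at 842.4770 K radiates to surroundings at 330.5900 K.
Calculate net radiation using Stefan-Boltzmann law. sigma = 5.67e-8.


T^4 = 5.0377e+11
Tsurr^4 = 1.1944e+10
Q = 0.6600 * 5.67e-8 * 6.1270 * 4.9183e+11 = 112768.0442 W

112768.0442 W


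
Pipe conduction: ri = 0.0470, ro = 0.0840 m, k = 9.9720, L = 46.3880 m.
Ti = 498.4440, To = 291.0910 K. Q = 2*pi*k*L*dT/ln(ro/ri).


dT = 207.3530 K
ln(ro/ri) = 0.5807
Q = 2*pi*9.9720*46.3880*207.3530 / 0.5807 = 1037885.2053 W

1037885.2053 W


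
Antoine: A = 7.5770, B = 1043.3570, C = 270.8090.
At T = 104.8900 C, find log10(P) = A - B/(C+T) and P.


C+T = 375.6990
B/(C+T) = 2.7771
log10(P) = 7.5770 - 2.7771 = 4.7999
P = 10^4.7999 = 63079.9292 mmHg

63079.9292 mmHg


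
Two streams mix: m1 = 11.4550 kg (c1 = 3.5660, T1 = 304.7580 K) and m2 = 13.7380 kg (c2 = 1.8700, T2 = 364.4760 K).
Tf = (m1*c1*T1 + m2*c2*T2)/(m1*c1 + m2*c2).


num = 21812.3266
den = 66.5386
Tf = 327.8147 K

327.8147 K


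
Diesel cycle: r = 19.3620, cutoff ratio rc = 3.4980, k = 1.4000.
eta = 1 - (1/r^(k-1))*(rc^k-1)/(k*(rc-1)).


r^(k-1) = 3.2717
rc^k = 5.7723
eta = 0.5829 = 58.2914%

58.2914%


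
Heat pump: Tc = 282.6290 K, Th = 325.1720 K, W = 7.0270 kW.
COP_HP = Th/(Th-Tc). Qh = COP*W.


COP = 325.1720 / 42.5430 = 7.6434
Qh = 7.6434 * 7.0270 = 53.7100 kW

COP = 7.6434, Qh = 53.7100 kW


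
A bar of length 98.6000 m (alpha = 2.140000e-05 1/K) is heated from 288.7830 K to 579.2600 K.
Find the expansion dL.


dT = 290.4770 K
dL = 2.140000e-05 * 98.6000 * 290.4770 = 0.612918 m
L_final = 99.212918 m

dL = 0.612918 m


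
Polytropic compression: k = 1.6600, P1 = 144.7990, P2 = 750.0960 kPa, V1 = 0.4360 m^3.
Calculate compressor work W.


(k-1)/k = 0.3976
(P2/P1)^exp = 1.9232
W = 2.5152 * 144.7990 * 0.4360 * (1.9232 - 1) = 146.5889 kJ

146.5889 kJ


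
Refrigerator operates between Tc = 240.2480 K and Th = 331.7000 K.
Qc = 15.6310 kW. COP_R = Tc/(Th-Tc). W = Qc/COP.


COP = 240.2480 / 91.4520 = 2.6270
W = 15.6310 / 2.6270 = 5.9500 kW

COP = 2.6270, W = 5.9500 kW


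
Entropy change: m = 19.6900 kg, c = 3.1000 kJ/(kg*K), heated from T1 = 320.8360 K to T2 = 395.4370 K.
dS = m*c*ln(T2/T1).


T2/T1 = 1.2325
ln(T2/T1) = 0.2091
dS = 19.6900 * 3.1000 * 0.2091 = 12.7609 kJ/K

12.7609 kJ/K


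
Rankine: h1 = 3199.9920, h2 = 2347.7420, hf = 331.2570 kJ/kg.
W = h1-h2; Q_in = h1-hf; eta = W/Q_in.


W = 852.2500 kJ/kg
Q_in = 2868.7350 kJ/kg
eta = 0.2971 = 29.7082%

eta = 29.7082%


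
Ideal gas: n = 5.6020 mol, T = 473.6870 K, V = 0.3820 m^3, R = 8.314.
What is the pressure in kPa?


P = nRT/V = 5.6020 * 8.314 * 473.6870 / 0.3820
= 22061.9853 / 0.3820 = 57753.8882 Pa = 57.7539 kPa

57.7539 kPa


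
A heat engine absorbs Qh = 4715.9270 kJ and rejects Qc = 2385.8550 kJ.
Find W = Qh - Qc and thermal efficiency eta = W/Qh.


W = 4715.9270 - 2385.8550 = 2330.0720 kJ
eta = 2330.0720 / 4715.9270 = 0.4941 = 49.4086%

W = 2330.0720 kJ, eta = 49.4086%


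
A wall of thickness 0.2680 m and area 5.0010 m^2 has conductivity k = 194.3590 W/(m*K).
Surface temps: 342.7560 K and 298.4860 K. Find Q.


dT = 44.2700 K
Q = 194.3590 * 5.0010 * 44.2700 / 0.2680 = 160559.5855 W

160559.5855 W


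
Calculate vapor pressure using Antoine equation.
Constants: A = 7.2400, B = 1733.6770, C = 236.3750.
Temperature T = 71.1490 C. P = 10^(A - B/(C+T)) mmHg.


C+T = 307.5240
B/(C+T) = 5.6375
log10(P) = 7.2400 - 5.6375 = 1.6025
P = 10^1.6025 = 40.0374 mmHg

40.0374 mmHg


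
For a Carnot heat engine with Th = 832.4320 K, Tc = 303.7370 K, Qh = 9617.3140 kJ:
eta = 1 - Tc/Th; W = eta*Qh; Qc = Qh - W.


eta = 1 - 303.7370/832.4320 = 0.6351
W = 0.6351 * 9617.3140 = 6108.1576 kJ
Qc = 9617.3140 - 6108.1576 = 3509.1564 kJ

eta = 63.5121%, W = 6108.1576 kJ, Qc = 3509.1564 kJ


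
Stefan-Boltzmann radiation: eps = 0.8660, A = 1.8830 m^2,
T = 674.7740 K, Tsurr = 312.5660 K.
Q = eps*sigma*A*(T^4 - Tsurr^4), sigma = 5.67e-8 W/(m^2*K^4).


T^4 = 2.0732e+11
Tsurr^4 = 9.5448e+09
Q = 0.8660 * 5.67e-8 * 1.8830 * 1.9777e+11 = 18285.8385 W

18285.8385 W


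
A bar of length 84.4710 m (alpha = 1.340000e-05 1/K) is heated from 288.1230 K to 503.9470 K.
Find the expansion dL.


dT = 215.8240 K
dL = 1.340000e-05 * 84.4710 * 215.8240 = 0.244294 m
L_final = 84.715294 m

dL = 0.244294 m


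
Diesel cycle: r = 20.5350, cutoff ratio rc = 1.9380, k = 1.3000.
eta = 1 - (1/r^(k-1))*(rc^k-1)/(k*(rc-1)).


r^(k-1) = 2.4760
rc^k = 2.3635
eta = 0.5484 = 54.8385%

54.8385%


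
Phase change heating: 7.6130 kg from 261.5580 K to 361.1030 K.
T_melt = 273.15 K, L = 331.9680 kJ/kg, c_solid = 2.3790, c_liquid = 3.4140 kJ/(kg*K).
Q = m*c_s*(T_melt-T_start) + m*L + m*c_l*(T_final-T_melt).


Q1 (sensible, solid) = 7.6130 * 2.3790 * 11.5920 = 209.9465 kJ
Q2 (latent) = 7.6130 * 331.9680 = 2527.2724 kJ
Q3 (sensible, liquid) = 7.6130 * 3.4140 * 87.9530 = 2285.9672 kJ
Q_total = 5023.1861 kJ

5023.1861 kJ


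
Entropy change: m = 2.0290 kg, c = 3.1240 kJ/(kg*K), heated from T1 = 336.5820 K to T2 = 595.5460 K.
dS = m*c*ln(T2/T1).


T2/T1 = 1.7694
ln(T2/T1) = 0.5706
dS = 2.0290 * 3.1240 * 0.5706 = 3.6170 kJ/K

3.6170 kJ/K


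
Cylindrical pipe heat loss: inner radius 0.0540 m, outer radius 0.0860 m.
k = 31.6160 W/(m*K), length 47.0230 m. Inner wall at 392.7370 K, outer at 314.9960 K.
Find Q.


dT = 77.7410 K
ln(ro/ri) = 0.4654
Q = 2*pi*31.6160*47.0230*77.7410 / 0.4654 = 1560469.0649 W

1560469.0649 W


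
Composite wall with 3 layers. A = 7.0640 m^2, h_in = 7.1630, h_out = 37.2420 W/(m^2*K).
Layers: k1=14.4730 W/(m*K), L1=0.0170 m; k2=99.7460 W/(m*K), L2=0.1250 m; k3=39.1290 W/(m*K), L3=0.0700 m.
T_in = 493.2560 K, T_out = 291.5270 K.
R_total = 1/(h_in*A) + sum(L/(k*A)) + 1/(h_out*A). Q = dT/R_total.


R_conv_in = 1/(7.1630*7.0640) = 0.0198
R_1 = 0.0170/(14.4730*7.0640) = 0.0002
R_2 = 0.1250/(99.7460*7.0640) = 0.0002
R_3 = 0.0700/(39.1290*7.0640) = 0.0003
R_conv_out = 1/(37.2420*7.0640) = 0.0038
R_total = 0.0242 K/W
Q = 201.7290 / 0.0242 = 8349.3085 W

R_total = 0.0242 K/W, Q = 8349.3085 W


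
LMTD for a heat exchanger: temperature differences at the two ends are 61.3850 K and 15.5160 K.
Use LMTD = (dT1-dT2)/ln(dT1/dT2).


dT1/dT2 = 3.9562
ln(dT1/dT2) = 1.3753
LMTD = 45.8690 / 1.3753 = 33.3521 K

33.3521 K


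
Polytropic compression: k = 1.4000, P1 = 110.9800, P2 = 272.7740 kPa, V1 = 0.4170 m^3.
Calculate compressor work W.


(k-1)/k = 0.2857
(P2/P1)^exp = 1.2930
W = 3.5000 * 110.9800 * 0.4170 * (1.2930 - 1) = 47.4537 kJ

47.4537 kJ


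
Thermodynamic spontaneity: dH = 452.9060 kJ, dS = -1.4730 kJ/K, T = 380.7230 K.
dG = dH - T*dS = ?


T*dS = 380.7230 * -1.4730 = -560.8050 kJ
dG = 452.9060 + 560.8050 = 1013.7110 kJ (non-spontaneous)

dG = 1013.7110 kJ, non-spontaneous


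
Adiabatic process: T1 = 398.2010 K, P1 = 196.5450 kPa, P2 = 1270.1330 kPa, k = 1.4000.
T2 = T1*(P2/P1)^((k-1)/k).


(k-1)/k = 0.2857
(P2/P1)^exp = 1.7043
T2 = 398.2010 * 1.7043 = 678.6433 K

678.6433 K


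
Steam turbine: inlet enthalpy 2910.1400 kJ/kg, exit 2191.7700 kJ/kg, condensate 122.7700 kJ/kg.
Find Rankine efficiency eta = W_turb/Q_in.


W = 718.3700 kJ/kg
Q_in = 2787.3700 kJ/kg
eta = 0.2577 = 25.7723%

eta = 25.7723%


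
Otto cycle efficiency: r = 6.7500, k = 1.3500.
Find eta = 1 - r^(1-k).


r^(k-1) = 1.9510
eta = 1 - 1/1.9510 = 0.4874 = 48.7441%

48.7441%


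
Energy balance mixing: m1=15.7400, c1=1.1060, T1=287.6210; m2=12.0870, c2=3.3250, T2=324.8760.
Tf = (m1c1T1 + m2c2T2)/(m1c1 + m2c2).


num = 18063.5638
den = 57.5977
Tf = 313.6160 K

313.6160 K


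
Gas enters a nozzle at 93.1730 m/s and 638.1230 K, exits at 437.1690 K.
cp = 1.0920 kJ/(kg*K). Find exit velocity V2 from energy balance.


dT = 200.9540 K
2*cp*1000*dT = 438883.5360
V1^2 = 8681.2079
V2 = sqrt(447564.7439) = 669.0028 m/s

669.0028 m/s


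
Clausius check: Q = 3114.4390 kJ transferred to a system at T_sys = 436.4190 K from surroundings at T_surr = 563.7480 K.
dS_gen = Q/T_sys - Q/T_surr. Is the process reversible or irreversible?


dS_sys = 3114.4390/436.4190 = 7.1364 kJ/K
dS_surr = -3114.4390/563.7480 = -5.5245 kJ/K
dS_gen = 7.1364 - 5.5245 = 1.6118 kJ/K (irreversible)

dS_gen = 1.6118 kJ/K, irreversible


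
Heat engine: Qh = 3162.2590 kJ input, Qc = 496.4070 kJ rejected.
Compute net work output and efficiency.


W = 3162.2590 - 496.4070 = 2665.8520 kJ
eta = 2665.8520 / 3162.2590 = 0.8430 = 84.3021%

W = 2665.8520 kJ, eta = 84.3021%


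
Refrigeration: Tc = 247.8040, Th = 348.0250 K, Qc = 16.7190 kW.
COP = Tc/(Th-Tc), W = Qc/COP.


COP = 247.8040 / 100.2210 = 2.4726
W = 16.7190 / 2.4726 = 6.7618 kW

COP = 2.4726, W = 6.7618 kW


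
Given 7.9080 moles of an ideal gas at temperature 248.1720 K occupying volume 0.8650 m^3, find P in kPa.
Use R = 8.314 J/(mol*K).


P = nRT/V = 7.9080 * 8.314 * 248.1720 / 0.8650
= 16316.5923 / 0.8650 = 18863.1125 Pa = 18.8631 kPa

18.8631 kPa


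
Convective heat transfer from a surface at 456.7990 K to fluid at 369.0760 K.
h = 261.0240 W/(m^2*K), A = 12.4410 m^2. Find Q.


dT = 87.7230 K
Q = 261.0240 * 12.4410 * 87.7230 = 284871.6337 W

284871.6337 W


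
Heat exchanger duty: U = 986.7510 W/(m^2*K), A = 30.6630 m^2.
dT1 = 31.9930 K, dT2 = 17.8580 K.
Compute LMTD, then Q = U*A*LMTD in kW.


LMTD = 24.2426 K
Q = 986.7510 * 30.6630 * 24.2426 = 733500.9066 W = 733.5009 kW

733.5009 kW


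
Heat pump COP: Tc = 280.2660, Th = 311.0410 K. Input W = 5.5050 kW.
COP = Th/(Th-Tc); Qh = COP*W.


COP = 311.0410 / 30.7750 = 10.1069
Qh = 10.1069 * 5.5050 = 55.6387 kW

COP = 10.1069, Qh = 55.6387 kW


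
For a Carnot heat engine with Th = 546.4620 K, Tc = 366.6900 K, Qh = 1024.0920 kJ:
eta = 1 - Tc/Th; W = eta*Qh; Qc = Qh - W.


eta = 1 - 366.6900/546.4620 = 0.3290
W = 0.3290 * 1024.0920 = 336.9000 kJ
Qc = 1024.0920 - 336.9000 = 687.1920 kJ

eta = 32.8974%, W = 336.9000 kJ, Qc = 687.1920 kJ


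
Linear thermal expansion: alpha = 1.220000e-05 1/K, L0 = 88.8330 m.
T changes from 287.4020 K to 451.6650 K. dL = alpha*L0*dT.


dT = 164.2630 K
dL = 1.220000e-05 * 88.8330 * 164.2630 = 0.178022 m
L_final = 89.011022 m

dL = 0.178022 m


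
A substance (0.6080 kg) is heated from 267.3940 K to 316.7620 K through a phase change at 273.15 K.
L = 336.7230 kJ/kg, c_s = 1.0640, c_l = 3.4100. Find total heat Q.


Q1 (sensible, solid) = 0.6080 * 1.0640 * 5.7560 = 3.7236 kJ
Q2 (latent) = 0.6080 * 336.7230 = 204.7276 kJ
Q3 (sensible, liquid) = 0.6080 * 3.4100 * 43.6120 = 90.4199 kJ
Q_total = 298.8711 kJ

298.8711 kJ


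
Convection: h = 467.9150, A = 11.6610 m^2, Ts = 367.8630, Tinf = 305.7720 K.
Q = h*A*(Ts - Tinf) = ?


dT = 62.0910 K
Q = 467.9150 * 11.6610 * 62.0910 = 338790.6510 W

338790.6510 W


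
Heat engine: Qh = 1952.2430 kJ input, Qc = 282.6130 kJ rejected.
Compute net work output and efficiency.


W = 1952.2430 - 282.6130 = 1669.6300 kJ
eta = 1669.6300 / 1952.2430 = 0.8552 = 85.5237%

W = 1669.6300 kJ, eta = 85.5237%


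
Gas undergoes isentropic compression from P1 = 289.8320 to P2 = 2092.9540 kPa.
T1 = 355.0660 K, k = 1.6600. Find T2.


(k-1)/k = 0.3976
(P2/P1)^exp = 2.1947
T2 = 355.0660 * 2.1947 = 779.2656 K

779.2656 K


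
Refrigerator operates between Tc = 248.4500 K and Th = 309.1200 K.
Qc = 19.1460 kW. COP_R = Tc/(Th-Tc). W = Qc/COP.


COP = 248.4500 / 60.6700 = 4.0951
W = 19.1460 / 4.0951 = 4.6753 kW

COP = 4.0951, W = 4.6753 kW


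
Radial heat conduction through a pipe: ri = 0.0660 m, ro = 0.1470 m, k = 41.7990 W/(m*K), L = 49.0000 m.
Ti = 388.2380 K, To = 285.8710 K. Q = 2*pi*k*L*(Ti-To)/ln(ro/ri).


dT = 102.3670 K
ln(ro/ri) = 0.8008
Q = 2*pi*41.7990*49.0000*102.3670 / 0.8008 = 1645090.3968 W

1645090.3968 W


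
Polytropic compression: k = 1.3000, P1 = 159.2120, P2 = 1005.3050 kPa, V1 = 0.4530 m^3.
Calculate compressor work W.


(k-1)/k = 0.2308
(P2/P1)^exp = 1.5300
W = 4.3333 * 159.2120 * 0.4530 * (1.5300 - 1) = 165.6407 kJ

165.6407 kJ


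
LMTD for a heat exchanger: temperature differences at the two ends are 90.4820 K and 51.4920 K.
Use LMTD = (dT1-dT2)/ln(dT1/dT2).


dT1/dT2 = 1.7572
ln(dT1/dT2) = 0.5637
LMTD = 38.9900 / 0.5637 = 69.1650 K

69.1650 K


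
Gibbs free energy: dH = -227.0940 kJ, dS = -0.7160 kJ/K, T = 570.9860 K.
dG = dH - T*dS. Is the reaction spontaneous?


T*dS = 570.9860 * -0.7160 = -408.8260 kJ
dG = -227.0940 + 408.8260 = 181.7320 kJ (non-spontaneous)

dG = 181.7320 kJ, non-spontaneous


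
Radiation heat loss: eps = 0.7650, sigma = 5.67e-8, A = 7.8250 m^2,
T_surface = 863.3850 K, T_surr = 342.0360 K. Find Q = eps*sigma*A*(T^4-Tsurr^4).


T^4 = 5.5567e+11
Tsurr^4 = 1.3686e+10
Q = 0.7650 * 5.67e-8 * 7.8250 * 5.4199e+11 = 183956.9107 W

183956.9107 W


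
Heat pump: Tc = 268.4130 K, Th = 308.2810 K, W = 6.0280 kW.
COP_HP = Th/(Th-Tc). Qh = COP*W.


COP = 308.2810 / 39.8680 = 7.7325
Qh = 7.7325 * 6.0280 = 46.6118 kW

COP = 7.7325, Qh = 46.6118 kW


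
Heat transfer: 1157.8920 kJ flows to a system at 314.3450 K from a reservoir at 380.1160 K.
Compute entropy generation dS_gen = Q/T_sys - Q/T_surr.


dS_sys = 1157.8920/314.3450 = 3.6835 kJ/K
dS_surr = -1157.8920/380.1160 = -3.0462 kJ/K
dS_gen = 3.6835 - 3.0462 = 0.6374 kJ/K (irreversible)

dS_gen = 0.6374 kJ/K, irreversible


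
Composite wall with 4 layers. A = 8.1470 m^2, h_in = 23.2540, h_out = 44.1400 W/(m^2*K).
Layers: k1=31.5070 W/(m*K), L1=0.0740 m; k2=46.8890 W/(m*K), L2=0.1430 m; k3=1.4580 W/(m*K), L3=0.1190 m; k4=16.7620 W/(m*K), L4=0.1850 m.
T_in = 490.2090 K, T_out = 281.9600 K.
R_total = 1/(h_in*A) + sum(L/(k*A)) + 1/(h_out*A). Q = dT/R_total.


R_conv_in = 1/(23.2540*8.1470) = 0.0053
R_1 = 0.0740/(31.5070*8.1470) = 0.0003
R_2 = 0.1430/(46.8890*8.1470) = 0.0004
R_3 = 0.1190/(1.4580*8.1470) = 0.0100
R_4 = 0.1850/(16.7620*8.1470) = 0.0014
R_conv_out = 1/(44.1400*8.1470) = 0.0028
R_total = 0.0201 K/W
Q = 208.2490 / 0.0201 = 10363.3170 W

R_total = 0.0201 K/W, Q = 10363.3170 W


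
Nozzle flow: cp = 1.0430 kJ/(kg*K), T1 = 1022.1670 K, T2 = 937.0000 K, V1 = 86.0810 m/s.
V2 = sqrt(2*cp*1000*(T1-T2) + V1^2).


dT = 85.1670 K
2*cp*1000*dT = 177658.3620
V1^2 = 7409.9386
V2 = sqrt(185068.3006) = 430.1957 m/s

430.1957 m/s


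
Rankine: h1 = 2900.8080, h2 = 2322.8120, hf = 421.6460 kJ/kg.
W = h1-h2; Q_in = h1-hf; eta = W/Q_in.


W = 577.9960 kJ/kg
Q_in = 2479.1620 kJ/kg
eta = 0.2331 = 23.3142%

eta = 23.3142%


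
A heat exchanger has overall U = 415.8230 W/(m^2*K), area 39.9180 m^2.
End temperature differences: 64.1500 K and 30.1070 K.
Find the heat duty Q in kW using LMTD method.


LMTD = 45.0027 K
Q = 415.8230 * 39.9180 * 45.0027 = 746991.1732 W = 746.9912 kW

746.9912 kW


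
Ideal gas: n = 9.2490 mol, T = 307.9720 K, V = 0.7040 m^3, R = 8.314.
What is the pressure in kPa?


P = nRT/V = 9.2490 * 8.314 * 307.9720 / 0.7040
= 23681.8722 / 0.7040 = 33639.0230 Pa = 33.6390 kPa

33.6390 kPa


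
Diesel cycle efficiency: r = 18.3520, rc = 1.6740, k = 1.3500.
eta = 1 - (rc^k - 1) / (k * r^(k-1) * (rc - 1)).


r^(k-1) = 2.7688
rc^k = 2.0048
eta = 0.6012 = 60.1164%

60.1164%


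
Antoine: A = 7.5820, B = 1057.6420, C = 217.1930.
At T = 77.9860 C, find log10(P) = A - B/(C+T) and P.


C+T = 295.1790
B/(C+T) = 3.5831
log10(P) = 7.5820 - 3.5831 = 3.9989
P = 10^3.9989 = 9975.7833 mmHg

9975.7833 mmHg


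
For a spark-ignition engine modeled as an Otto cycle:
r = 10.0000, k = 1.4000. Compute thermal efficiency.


r^(k-1) = 2.5119
eta = 1 - 1/2.5119 = 0.6019 = 60.1893%

60.1893%


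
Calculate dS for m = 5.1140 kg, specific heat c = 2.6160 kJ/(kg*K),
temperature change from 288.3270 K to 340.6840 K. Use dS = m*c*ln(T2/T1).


T2/T1 = 1.1816
ln(T2/T1) = 0.1669
dS = 5.1140 * 2.6160 * 0.1669 = 2.2323 kJ/K

2.2323 kJ/K


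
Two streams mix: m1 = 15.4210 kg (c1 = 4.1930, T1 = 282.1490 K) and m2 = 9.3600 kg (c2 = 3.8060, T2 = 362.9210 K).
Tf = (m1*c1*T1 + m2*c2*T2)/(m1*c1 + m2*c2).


num = 31172.5815
den = 100.2844
Tf = 310.8417 K

310.8417 K


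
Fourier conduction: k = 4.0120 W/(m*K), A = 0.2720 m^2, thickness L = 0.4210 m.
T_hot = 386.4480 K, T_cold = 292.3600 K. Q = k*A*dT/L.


dT = 94.0880 K
Q = 4.0120 * 0.2720 * 94.0880 / 0.4210 = 243.8832 W

243.8832 W


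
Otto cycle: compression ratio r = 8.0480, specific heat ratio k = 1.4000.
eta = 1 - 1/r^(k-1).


r^(k-1) = 2.3029
eta = 1 - 1/2.3029 = 0.5658 = 56.5765%

56.5765%


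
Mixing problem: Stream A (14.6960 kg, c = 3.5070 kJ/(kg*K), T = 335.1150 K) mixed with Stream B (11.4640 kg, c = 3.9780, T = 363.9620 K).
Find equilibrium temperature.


num = 33869.4964
den = 97.1427
Tf = 348.6573 K

348.6573 K


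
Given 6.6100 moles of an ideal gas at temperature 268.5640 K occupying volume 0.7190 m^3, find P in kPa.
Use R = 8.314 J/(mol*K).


P = nRT/V = 6.6100 * 8.314 * 268.5640 / 0.7190
= 14759.0796 / 0.7190 = 20527.2318 Pa = 20.5272 kPa

20.5272 kPa


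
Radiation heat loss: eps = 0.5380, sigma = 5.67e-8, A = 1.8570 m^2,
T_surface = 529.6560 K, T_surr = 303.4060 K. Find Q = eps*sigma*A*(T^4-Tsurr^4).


T^4 = 7.8700e+10
Tsurr^4 = 8.4742e+09
Q = 0.5380 * 5.67e-8 * 1.8570 * 7.0226e+10 = 3978.0949 W

3978.0949 W


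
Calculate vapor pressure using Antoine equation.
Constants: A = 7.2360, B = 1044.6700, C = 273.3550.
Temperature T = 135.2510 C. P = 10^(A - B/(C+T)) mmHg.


C+T = 408.6060
B/(C+T) = 2.5567
log10(P) = 7.2360 - 2.5567 = 4.6793
P = 10^4.6793 = 47789.4154 mmHg

47789.4154 mmHg


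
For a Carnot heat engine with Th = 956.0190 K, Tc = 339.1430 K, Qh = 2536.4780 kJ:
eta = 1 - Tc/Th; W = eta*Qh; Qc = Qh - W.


eta = 1 - 339.1430/956.0190 = 0.6453
W = 0.6453 * 2536.4780 = 1636.6750 kJ
Qc = 2536.4780 - 1636.6750 = 899.8030 kJ

eta = 64.5255%, W = 1636.6750 kJ, Qc = 899.8030 kJ


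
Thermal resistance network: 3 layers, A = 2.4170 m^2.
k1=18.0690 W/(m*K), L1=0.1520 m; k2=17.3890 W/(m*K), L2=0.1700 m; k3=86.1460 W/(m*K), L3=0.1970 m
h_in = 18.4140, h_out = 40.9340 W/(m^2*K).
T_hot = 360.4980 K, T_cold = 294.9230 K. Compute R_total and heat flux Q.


R_conv_in = 1/(18.4140*2.4170) = 0.0225
R_1 = 0.1520/(18.0690*2.4170) = 0.0035
R_2 = 0.1700/(17.3890*2.4170) = 0.0040
R_3 = 0.1970/(86.1460*2.4170) = 0.0009
R_conv_out = 1/(40.9340*2.4170) = 0.0101
R_total = 0.0410 K/W
Q = 65.5750 / 0.0410 = 1597.5463 W

R_total = 0.0410 K/W, Q = 1597.5463 W


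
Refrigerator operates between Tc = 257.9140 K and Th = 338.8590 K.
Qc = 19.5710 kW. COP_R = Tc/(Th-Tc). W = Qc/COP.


COP = 257.9140 / 80.9450 = 3.1863
W = 19.5710 / 3.1863 = 6.1423 kW

COP = 3.1863, W = 6.1423 kW
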